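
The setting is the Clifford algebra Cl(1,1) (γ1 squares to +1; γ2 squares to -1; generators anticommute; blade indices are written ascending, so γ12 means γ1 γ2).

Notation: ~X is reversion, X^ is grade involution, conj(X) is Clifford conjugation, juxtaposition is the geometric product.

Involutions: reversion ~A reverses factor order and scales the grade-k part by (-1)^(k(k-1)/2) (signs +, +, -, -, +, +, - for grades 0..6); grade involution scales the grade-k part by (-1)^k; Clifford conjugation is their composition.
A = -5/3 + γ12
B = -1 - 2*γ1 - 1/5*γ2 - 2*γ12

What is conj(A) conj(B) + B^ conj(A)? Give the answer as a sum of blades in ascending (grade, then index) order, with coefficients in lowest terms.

first term: -1/3 - 47/15*γ1 + 5/3*γ2 - 7/3*γ12
second term: 11/3 - 53/15*γ1 - 7/3*γ2 + 13/3*γ12
Answer: 10/3 - 20/3*γ1 - 2/3*γ2 + 2*γ12


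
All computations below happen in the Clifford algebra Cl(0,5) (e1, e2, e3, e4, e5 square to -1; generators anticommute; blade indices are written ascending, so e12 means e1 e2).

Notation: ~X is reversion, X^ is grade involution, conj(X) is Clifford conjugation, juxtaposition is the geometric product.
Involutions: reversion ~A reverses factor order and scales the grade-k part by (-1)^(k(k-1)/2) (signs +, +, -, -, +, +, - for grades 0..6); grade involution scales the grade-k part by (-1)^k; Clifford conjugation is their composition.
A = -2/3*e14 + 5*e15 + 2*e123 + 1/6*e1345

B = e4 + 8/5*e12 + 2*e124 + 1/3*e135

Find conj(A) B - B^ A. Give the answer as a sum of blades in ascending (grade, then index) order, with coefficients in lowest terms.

first term: -2/3*e1 + 4/3*e2 - 73/15*e3 + 1/18*e4 - 16/15*e24 + 26/3*e25 - 4*e34 + 1/6*e135 + 5*e145 - 1/3*e235 - 10*e245 - 2/9*e345 + 2*e1234 - 4/15*e2345
second term: 2/3*e1 + 4/3*e2 - 73/15*e3 + 1/18*e4 - 16/15*e24 + 26/3*e25 - 4*e34 + 1/6*e135 + 5*e145 + 1/3*e235 + 10*e245 + 2/9*e345 + 2*e1234 + 4/15*e2345
Answer: -4/3*e1 - 2/3*e235 - 20*e245 - 4/9*e345 - 8/15*e2345


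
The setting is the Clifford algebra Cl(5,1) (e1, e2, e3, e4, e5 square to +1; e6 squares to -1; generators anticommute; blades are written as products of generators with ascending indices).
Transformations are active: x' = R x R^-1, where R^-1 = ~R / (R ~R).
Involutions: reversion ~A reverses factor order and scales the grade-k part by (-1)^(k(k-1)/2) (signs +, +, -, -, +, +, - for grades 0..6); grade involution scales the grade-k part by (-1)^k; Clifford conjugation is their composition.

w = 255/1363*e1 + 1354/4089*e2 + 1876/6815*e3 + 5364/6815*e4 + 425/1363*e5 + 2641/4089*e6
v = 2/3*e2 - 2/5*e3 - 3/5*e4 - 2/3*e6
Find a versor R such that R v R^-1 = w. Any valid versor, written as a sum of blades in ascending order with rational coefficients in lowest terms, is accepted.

Since q(v) = q(w) = 13/25, the sum R = v + w = 255/1363*e1 + 1360/1363*e2 - 170/1363*e3 + 255/1363*e4 + 425/1363*e5 - 85/4089*e6 does the job whenever invertible.
Answer: 255/1363*e1 + 1360/1363*e2 - 170/1363*e3 + 255/1363*e4 + 425/1363*e5 - 85/4089*e6


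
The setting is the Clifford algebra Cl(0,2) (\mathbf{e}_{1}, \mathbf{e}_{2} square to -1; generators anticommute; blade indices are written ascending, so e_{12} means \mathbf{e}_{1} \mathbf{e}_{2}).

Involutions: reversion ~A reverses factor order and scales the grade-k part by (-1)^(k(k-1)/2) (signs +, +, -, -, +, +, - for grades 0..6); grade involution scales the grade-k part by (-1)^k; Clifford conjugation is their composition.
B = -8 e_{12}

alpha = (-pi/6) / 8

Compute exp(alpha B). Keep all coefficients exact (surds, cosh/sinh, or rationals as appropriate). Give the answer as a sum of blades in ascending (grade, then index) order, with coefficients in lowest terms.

B^2 = (-8)^2*(e_{12})^2 = 64*(-1) = -64 (a basis 2-blade squares to minus the product of its generators' squares).
B^2 = -64 — the series telescopes trigonometrically here: l = 8, alpha*l = - \frac{\pi}{6}, so exp(alpha B) = cos(- \frac{\pi}{6}) + (sin(- \frac{\pi}{6})/8)*B = \frac{\sqrt{3}}{2} + (- \frac{1}{16})*B.
Answer: \frac{\sqrt{3}}{2} + \frac{1}{2} e_{12}


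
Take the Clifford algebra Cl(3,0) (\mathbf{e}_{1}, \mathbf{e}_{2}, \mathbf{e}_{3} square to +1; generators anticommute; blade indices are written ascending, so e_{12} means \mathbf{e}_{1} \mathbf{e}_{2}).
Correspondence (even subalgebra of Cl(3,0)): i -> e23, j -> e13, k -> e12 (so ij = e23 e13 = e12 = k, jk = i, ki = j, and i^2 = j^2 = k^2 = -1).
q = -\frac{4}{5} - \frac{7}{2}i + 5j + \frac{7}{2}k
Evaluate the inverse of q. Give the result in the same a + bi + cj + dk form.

In blades: q = -\frac{4}{5} + \frac{7}{2} e_{12} + 5 e_{13} - \frac{7}{2} e_{23}.
With qbar = -\frac{4}{5} - \frac{7}{2} e_{12} - 5 e_{13} + \frac{7}{2} e_{23} (scalar fixed, mapped units negated), q qbar = \frac{2507}{50} (the sum of squared coefficients), so q^-1 = qbar / (\frac{2507}{50}) = -\frac{40}{2507} - \frac{175}{2507} e_{12} - \frac{250}{2507} e_{13} + \frac{175}{2507} e_{23}; translating back:
Answer: -\frac{40}{2507} + \frac{175}{2507}i - \frac{250}{2507}j - \frac{175}{2507}k


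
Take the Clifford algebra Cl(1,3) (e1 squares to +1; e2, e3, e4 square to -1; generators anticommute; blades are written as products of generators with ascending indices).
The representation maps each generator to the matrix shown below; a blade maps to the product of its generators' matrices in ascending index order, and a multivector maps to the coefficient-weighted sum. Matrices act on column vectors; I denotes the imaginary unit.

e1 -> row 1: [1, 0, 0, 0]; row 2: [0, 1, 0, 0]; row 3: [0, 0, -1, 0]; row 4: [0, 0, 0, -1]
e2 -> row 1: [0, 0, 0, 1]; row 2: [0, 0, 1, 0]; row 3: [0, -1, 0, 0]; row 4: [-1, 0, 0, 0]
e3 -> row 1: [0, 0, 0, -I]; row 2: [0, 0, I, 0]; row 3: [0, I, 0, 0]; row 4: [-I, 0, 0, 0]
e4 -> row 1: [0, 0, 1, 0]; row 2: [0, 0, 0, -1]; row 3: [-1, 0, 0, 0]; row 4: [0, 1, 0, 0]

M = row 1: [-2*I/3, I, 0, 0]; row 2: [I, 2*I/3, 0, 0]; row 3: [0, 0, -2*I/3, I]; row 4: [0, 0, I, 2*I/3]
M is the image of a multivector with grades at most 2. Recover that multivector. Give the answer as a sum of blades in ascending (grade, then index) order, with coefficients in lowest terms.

Method: the blade images are trace-orthogonal — tr(rho(e_A) rho(e_B)^-1) = 4 if A = B and 0 otherwise — and rho(e_A)^-1 = (e_A)^2 * rho(e_A) with (e_A)^2 = +1 or -1, so the coefficient of e_A in the preimage is (e_A)^2 * tr(M rho(e_A))/4.
Nonzero projections over blades of grade <= 2: e2 e3: (e2 e3)^2 = -1, tr(M rho(e2 e3)) = -8/3, coefficient 2/3; e3 e4: (e3 e4)^2 = -1, tr(M rho(e3 e4)) = 4, coefficient -1. Every other blade of grade <= 2 projects to 0.
Answer: 2/3*e2 e3 - e3 e4


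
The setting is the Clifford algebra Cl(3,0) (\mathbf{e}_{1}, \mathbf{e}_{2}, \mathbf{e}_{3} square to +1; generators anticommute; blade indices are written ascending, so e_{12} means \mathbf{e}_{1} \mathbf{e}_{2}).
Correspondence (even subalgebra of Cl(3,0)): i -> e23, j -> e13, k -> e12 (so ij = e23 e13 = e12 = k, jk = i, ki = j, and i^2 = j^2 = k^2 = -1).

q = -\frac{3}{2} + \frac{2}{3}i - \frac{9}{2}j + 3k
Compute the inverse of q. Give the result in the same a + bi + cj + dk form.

In blades: q = -\frac{3}{2} + 3 e_{12} - \frac{9}{2} e_{13} + \frac{2}{3} e_{23}.
With qbar = -\frac{3}{2} - 3 e_{12} + \frac{9}{2} e_{13} - \frac{2}{3} e_{23} (scalar fixed, mapped units negated), q qbar = \frac{575}{18} (the sum of squared coefficients), so q^-1 = qbar / (\frac{575}{18}) = -\frac{27}{575} - \frac{54}{575} e_{12} + \frac{81}{575} e_{13} - \frac{12}{575} e_{23}; translating back:
Answer: -\frac{27}{575} - \frac{12}{575}i + \frac{81}{575}j - \frac{54}{575}k


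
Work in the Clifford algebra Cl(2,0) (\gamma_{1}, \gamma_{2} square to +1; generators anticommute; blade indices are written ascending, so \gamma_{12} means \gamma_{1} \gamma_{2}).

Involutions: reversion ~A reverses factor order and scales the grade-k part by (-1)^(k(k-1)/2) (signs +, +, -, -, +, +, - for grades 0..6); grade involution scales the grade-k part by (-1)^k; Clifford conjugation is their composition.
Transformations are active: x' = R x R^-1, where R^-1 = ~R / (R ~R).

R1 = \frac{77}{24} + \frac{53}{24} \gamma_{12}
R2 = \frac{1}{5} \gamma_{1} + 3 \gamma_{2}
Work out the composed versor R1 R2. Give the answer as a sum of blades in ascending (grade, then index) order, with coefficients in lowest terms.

Distribute over the terms of R1 (each basis-blade product reordered to ascending indices, repeated generators contracted through their squares):
(\frac{77}{24}) R2 = \frac{77}{120} \gamma_{1} + \frac{77}{8} \gamma_{2}
(\frac{53}{24} \gamma_{12}) R2 = \frac{53}{8} \gamma_{1} - \frac{53}{120} \gamma_{2}
Summing the partial products and collecting blades:
Answer: \frac{109}{15} \gamma_{1} + \frac{551}{60} \gamma_{2}


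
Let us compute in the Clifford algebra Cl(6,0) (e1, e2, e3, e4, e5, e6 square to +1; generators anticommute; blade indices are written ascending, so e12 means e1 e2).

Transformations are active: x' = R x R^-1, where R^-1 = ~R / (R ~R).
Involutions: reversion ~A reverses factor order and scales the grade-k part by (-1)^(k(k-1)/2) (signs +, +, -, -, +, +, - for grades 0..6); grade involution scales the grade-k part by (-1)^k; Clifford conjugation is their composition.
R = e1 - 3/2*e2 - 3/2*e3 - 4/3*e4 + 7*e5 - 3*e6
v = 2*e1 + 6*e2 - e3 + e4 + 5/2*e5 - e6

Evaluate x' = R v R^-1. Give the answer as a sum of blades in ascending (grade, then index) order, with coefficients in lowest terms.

~R = e1 - 3/2*e2 - 3/2*e3 - 4/3*e4 + 7*e5 - 3*e6, and R ~R = 1175/18, so R^-1 = ~R / (1175/18).
R v = 41/3 + 9*e12 + 2*e13 + 11/3*e14 - 23/2*e15 + 5*e16 + 21/2*e23 + 13/2*e24 - 183/4*e25 + 39/2*e26 - 17/6*e34 + 13/4*e35 - 3/2*e36 - 31/3*e45 + 13/3*e46 + 1/2*e56
Answer: -1858/1175*e1 - 7788/1175*e2 + 437/1175*e3 - 1831/1175*e4 + 1013/2350*e5 - 301/1175*e6


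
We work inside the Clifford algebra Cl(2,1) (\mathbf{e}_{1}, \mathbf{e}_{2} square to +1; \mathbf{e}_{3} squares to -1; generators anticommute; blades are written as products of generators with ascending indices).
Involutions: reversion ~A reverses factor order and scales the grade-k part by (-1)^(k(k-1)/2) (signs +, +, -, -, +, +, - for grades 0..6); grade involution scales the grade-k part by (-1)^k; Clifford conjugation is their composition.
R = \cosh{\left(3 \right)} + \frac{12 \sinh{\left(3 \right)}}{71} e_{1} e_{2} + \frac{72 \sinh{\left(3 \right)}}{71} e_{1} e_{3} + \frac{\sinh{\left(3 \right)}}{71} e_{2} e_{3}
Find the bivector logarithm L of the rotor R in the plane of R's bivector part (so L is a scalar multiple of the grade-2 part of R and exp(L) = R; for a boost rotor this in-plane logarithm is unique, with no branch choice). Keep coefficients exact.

The scalar part of R is \cosh{\left(3 \right)}, which fixes the rapidity magnitude through cosh (cosh is even, so it cannot fix the sign — the bivector part carries that); dividing the bivector part by sinh of the rapidity gives the plane, and L = rapidity * plane, where the joint sign ambiguity of (rapidity, plane) cancels in the product.
Concretely: cosh(rapidity) = \cosh{\left(3 \right)} gives rapidity = ±3, and since rapidity/sinh(rapidity) is even the sign is immaterial: L = (rapidity/sinh(rapidity)) * <R>_2 = (\frac{3}{\sinh{\left(3 \right)}}) * <R>_2.
Answer: \frac{36}{71} e_{1} e_{2} + \frac{216}{71} e_{1} e_{3} + \frac{3}{71} e_{2} e_{3}


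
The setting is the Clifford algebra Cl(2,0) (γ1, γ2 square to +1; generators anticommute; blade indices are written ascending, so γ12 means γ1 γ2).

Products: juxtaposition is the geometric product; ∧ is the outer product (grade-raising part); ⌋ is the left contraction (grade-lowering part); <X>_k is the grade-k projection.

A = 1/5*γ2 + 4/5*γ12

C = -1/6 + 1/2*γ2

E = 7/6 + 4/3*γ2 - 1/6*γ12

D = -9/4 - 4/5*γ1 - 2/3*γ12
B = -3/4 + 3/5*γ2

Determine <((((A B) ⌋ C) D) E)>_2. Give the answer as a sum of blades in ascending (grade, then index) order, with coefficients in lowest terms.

step 1: 3/25 + 12/25*γ1 - 3/20*γ2 - 3/5*γ12
step 2: -19/200 + 3/50*γ2
step 3: 171/800 + 29/250*γ1 - 27/200*γ2 + 167/1500*γ12
step 4: 6331/72000 + 4703/18000*γ1 + 649/6000*γ2 + 17923/72000*γ12
step 5: 17923/72000*γ12
Answer: 17923/72000*γ12


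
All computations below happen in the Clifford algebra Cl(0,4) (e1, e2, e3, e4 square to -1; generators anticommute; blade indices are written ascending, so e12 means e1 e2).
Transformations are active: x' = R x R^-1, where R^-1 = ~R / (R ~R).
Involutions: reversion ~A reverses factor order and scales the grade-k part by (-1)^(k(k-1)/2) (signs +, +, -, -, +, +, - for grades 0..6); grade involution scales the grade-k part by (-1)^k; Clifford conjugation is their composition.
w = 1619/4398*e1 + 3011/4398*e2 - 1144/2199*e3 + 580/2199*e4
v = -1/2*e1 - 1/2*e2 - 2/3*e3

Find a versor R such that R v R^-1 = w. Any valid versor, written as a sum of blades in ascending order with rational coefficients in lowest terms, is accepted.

Take R = v + w = -290/2199*e1 + 406/2199*e2 - 870/733*e3 + 580/2199*e4. Because q(v) = q(w) = -17/18, conjugation by R sends v exactly to w.
Answer: -290/2199*e1 + 406/2199*e2 - 870/733*e3 + 580/2199*e4


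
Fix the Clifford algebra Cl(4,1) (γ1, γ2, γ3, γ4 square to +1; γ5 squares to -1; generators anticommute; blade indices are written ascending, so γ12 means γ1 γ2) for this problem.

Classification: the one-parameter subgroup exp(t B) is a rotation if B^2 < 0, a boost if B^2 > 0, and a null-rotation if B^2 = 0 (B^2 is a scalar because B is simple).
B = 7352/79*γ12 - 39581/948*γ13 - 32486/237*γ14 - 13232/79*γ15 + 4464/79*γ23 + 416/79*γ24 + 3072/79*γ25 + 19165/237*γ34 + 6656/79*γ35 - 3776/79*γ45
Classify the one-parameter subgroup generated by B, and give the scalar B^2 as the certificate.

B^2 term by term: the squares give (7352/79)^2*(γ12)^2 + (-39581/948)^2*(γ13)^2 + (-32486/237)^2*(γ14)^2 + (-13232/79)^2*(γ15)^2 + (4464/79)^2*(γ23)^2 + (416/79)^2*(γ24)^2 + (3072/79)^2*(γ25)^2 + (19165/237)^2*(γ34)^2 + (6656/79)^2*(γ35)^2 + (-3776/79)^2*(γ45)^2 = 54051904/6241*(-1) + 1566655561/898704*(-1) + 1055340196/56169*(-1) + 175085824/6241*(+1) + 19927296/6241*(-1) + 173056/6241*(-1) + 9437184/6241*(+1) + 367297225/56169*(-1) + 44302336/6241*(+1) + 14258176/6241*(+1) = -49/16 (each basis 2-blade squares to minus the product of its generators' squares); cross terms between blades sharing an index anticommute and cancel; the commuting (index-disjoint) pairs give grade-4 terms 2*c*c'*(blade product), which cancel blade by blade — γ1234: 281802160/18723 + 8232848/18723 - 96678336/6241 = 0; γ1235: 97869824/6241 + 20265472/6241 - 118135296/6241 = 0; γ1245: -55522304/6241 + 66531328/6241 - 11009024/6241 = 0; γ1345: 74728928/18723 + 432453632/18723 - 507182560/18723 = 0; γ2345: -33712128/6241 - 5537792/6241 + 39249920/6241 = 0 — confirming B is simple. So B^2 = -49/16.
Answer: rotation, certificate B^2 = -49/16. B^2 = -49/16 is basis-independent, so its sign is the whole story.


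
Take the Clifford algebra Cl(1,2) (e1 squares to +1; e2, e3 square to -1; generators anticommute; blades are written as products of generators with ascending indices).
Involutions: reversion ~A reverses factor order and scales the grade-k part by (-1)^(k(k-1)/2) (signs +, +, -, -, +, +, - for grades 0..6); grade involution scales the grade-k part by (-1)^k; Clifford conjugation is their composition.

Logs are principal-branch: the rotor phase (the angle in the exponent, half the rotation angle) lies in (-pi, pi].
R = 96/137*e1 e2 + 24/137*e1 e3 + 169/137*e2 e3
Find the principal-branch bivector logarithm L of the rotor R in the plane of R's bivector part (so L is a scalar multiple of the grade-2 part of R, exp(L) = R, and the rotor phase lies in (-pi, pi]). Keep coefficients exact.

The scalar part of R is 0, and that scalar determines the rotor phase on the principal branch; recovering the unit plane as bivector-part over sine of the phase gives L = phase * plane.
Concretely: cos(phase) = 0 gives phase = ±pi/2, and since phase/sin(phase) is even the sign is immaterial: L = (phase/sin(phase)) * <R>_2 = (pi/2) * <R>_2.
Answer: 48*pi/137*e1 e2 + 12*pi/137*e1 e3 + 169*pi/274*e2 e3


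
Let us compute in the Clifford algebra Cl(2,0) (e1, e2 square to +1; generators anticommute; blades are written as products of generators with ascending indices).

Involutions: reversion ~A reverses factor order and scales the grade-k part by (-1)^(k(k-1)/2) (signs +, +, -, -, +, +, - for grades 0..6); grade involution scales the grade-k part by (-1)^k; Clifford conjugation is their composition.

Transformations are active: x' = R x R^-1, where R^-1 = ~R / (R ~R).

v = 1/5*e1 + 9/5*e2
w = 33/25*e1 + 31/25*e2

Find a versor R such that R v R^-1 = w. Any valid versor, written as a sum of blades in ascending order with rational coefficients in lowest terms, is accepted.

Sketch: the shared square 82/25 makes R = v + w = 38/25*e1 + 76/25*e2 the natural versor; its sandwich fixes that direction, negates (v - w)/2, and sends v to w.
Answer: 38/25*e1 + 76/25*e2


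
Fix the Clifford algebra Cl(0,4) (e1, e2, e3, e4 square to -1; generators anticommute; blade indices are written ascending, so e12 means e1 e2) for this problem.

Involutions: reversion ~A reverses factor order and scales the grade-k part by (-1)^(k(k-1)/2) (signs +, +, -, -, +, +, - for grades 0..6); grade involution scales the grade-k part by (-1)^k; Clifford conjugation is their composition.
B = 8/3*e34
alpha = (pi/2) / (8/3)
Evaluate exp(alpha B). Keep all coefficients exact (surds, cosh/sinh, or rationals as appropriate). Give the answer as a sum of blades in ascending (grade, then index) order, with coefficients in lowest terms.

B^2 = (8/3)^2*(e34)^2 = 64/9*(-1) = -64/9 (a basis 2-blade squares to minus the product of its generators' squares).
B^2 = -64/9 — the series telescopes trigonometrically here: l = 8/3, alpha*l = pi/2, so exp(alpha B) = cos(pi/2) + (sin(pi/2)/(8/3))*B = 0 + (3/8)*B.
Answer: e34


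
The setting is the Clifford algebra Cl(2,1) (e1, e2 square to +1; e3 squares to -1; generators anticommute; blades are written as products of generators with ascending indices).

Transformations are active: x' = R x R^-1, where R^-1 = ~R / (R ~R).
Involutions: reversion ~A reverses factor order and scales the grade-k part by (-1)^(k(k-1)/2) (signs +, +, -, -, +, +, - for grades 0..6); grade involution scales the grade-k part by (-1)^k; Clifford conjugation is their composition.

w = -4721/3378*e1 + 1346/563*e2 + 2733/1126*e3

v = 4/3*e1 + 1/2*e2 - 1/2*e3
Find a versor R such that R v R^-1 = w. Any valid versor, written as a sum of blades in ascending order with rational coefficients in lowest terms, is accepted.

Reasoning: v^2 = w^2 = 16/9 since conjugation preserves the quadratic form; R = v + w = -217/3378*e1 + 3255/1126*e2 + 1085/563*e3 is then valid when invertible, keeping its own part and reversing (v - w)/2.
Answer: -217/3378*e1 + 3255/1126*e2 + 1085/563*e3


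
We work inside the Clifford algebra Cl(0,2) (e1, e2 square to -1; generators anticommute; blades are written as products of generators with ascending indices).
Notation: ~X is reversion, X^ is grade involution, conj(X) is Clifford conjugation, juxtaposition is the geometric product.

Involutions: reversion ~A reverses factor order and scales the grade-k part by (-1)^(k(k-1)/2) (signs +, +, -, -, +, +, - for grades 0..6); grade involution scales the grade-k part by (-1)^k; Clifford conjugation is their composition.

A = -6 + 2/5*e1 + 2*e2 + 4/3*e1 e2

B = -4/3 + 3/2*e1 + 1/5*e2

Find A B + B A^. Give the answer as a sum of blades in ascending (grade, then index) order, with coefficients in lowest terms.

first term: 7 - 49/5*e1 - 28/15*e2 - 1057/225*e1 e2
second term: 9 - 41/5*e1 - 8/15*e2 - 1057/225*e1 e2
Answer: 16 - 18*e1 - 12/5*e2 - 2114/225*e1 e2


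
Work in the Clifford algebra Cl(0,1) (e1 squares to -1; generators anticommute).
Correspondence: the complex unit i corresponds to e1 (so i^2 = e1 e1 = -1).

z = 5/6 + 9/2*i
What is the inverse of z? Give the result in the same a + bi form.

In blades: z = 5/6 + 9/2*e1.
With qbar = 5/6 - 9/2*e1 (scalar fixed, mapped units negated), z qbar = 377/18 (the sum of squared coefficients), so z^-1 = qbar / (377/18) = 15/377 - 81/377*e1; translating back:
Answer: 15/377 - 81/377*i


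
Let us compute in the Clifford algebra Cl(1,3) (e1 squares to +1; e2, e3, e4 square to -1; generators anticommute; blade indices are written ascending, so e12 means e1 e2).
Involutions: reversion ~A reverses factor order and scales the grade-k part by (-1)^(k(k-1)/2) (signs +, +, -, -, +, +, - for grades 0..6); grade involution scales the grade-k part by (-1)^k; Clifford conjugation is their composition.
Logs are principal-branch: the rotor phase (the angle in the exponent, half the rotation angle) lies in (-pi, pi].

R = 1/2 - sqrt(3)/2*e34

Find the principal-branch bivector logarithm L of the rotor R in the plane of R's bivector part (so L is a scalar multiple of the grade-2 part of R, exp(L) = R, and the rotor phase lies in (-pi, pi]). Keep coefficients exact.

The scalar part of R is 1/2, which fixes the principal-branch rotor phase; the unit plane is then the bivector part divided by the sine of that phase, and L is that plane scaled by the phase.
Concretely: cos(phase) = 1/2 gives phase = ±pi/3, and since phase/sin(phase) is even the sign is immaterial: L = (phase/sin(phase)) * <R>_2 = (2*sqrt(3)*pi/9) * <R>_2.
Answer: -pi/3*e34


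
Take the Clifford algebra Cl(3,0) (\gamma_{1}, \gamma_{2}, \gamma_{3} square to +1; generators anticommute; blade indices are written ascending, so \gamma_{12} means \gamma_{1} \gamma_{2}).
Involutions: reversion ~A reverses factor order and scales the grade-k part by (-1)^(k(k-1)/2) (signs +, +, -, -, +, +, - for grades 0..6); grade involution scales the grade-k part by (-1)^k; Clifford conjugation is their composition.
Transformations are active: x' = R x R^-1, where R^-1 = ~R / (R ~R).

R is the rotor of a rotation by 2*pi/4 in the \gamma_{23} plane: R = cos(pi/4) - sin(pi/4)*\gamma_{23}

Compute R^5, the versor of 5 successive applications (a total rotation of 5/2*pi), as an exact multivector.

Half-angle bookkeeping: 5 applications in \gamma_{23} add up to rotor phase 5*pi/4 = \frac{5 \pi}{4}, so R^5 = cos(\frac{5 \pi}{4}) - sin(\frac{5 \pi}{4})*\gamma_{23}.
cos(\frac{5 \pi}{4}) = - \frac{\sqrt{2}}{2} and sin(\frac{5 \pi}{4}) = - \frac{\sqrt{2}}{2}, so R^5 = - \frac{\sqrt{2}}{2} + \frac{\sqrt{2}}{2} \gamma_{23}. The net rotation is 1/2*pi (after discarding 1 full turn, each of which contributes a factor -1 to the rotor); the rotor keeps the half-angle phase exactly.
Answer: - \frac{\sqrt{2}}{2} + \frac{\sqrt{2}}{2} \gamma_{23}


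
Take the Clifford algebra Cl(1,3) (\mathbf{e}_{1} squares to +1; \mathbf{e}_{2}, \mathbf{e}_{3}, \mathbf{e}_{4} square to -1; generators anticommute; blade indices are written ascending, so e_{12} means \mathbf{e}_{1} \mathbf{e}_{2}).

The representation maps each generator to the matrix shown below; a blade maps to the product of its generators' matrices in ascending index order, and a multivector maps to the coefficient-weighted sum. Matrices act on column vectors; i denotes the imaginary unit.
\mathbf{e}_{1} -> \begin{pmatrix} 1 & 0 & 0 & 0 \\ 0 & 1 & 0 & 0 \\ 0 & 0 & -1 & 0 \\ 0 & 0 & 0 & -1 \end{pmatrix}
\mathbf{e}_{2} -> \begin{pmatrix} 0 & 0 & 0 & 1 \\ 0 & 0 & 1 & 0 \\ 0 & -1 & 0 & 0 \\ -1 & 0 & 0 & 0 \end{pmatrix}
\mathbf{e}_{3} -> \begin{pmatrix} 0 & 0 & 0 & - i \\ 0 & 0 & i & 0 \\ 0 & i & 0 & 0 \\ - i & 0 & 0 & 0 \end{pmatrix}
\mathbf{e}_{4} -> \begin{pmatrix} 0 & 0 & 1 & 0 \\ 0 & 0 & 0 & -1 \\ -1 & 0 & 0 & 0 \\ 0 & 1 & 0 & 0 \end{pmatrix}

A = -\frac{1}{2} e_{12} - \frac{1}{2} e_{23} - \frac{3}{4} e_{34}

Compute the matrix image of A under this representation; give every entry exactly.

Bivector images (products of the table entries): rho(e_{12}) = rho(\mathbf{e}_{1})rho(\mathbf{e}_{2}) = \begin{pmatrix} 0 & 0 & 0 & 1 \\ 0 & 0 & 1 & 0 \\ 0 & 1 & 0 & 0 \\ 1 & 0 & 0 & 0 \end{pmatrix}; rho(e_{23}) = rho(\mathbf{e}_{2})rho(\mathbf{e}_{3}) = \begin{pmatrix} - i & 0 & 0 & 0 \\ 0 & i & 0 & 0 \\ 0 & 0 & - i & 0 \\ 0 & 0 & 0 & i \end{pmatrix}; rho(e_{34}) = rho(\mathbf{e}_{3})rho(\mathbf{e}_{4}) = \begin{pmatrix} 0 & - i & 0 & 0 \\ - i & 0 & 0 & 0 \\ 0 & 0 & 0 & - i \\ 0 & 0 & - i & 0 \end{pmatrix}.
M = (-\frac{1}{2})*rho(e_{12}) + (-\frac{1}{2})*rho(e_{23}) + (-\frac{3}{4})*rho(e_{34}), summed entrywise:
Answer: \begin{pmatrix} \frac{i}{2} & \frac{3 i}{4} & 0 & - \frac{1}{2} \\ \frac{3 i}{4} & - \frac{i}{2} & - \frac{1}{2} & 0 \\ 0 & - \frac{1}{2} & \frac{i}{2} & \frac{3 i}{4} \\ - \frac{1}{2} & 0 & \frac{3 i}{4} & - \frac{i}{2} \end{pmatrix}


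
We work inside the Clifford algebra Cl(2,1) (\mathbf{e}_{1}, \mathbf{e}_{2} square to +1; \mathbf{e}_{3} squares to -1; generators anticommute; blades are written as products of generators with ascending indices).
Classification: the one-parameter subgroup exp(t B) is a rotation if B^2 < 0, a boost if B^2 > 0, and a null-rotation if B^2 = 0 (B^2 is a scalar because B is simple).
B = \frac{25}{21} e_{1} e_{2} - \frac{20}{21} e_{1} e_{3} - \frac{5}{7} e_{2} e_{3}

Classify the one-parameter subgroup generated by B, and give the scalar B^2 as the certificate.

B^2 term by term: the squares give (\frac{25}{21})^2*(e_{1} e_{2})^2 + (-\frac{20}{21})^2*(e_{1} e_{3})^2 + (-\frac{5}{7})^2*(e_{2} e_{3})^2 = \frac{625}{441}*(-1) + \frac{400}{441}*(+1) + \frac{25}{49}*(+1) = 0 (each basis 2-blade squares to minus the product of its generators' squares); cross terms between blades sharing an index anticommute and cancel. So B^2 = 0.
Answer: null-rotation, certificate B^2 = 0. Why this suffices: the scalar 0 survives any versor conjugation, so its sign alone determines the class however B is presented.


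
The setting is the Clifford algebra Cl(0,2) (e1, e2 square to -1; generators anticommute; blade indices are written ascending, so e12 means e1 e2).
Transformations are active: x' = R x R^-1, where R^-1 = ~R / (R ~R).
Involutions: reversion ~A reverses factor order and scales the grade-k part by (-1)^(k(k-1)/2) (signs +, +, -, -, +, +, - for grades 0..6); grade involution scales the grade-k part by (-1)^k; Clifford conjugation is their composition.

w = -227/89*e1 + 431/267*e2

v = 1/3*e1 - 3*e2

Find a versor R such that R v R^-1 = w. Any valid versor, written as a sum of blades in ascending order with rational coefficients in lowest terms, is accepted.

Key observation: q(v) = q(w) = -82/9 (sandwiches preserve the norm), so R = v + w = -592/267*e1 - 370/267*e2 works whenever it is invertible — the component of v along it is kept and (v - w)/2 reverses, sending v to w.
Answer: -592/267*e1 - 370/267*e2


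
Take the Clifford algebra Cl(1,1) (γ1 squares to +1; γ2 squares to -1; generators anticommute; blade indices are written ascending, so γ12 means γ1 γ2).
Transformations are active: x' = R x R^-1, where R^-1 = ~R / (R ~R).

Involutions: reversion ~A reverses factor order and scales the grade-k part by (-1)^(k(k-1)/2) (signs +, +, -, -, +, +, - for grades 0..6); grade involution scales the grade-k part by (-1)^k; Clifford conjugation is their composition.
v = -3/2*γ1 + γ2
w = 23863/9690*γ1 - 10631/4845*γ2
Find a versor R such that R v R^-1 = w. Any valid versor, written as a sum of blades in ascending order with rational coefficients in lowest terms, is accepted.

The midline construction: v and w both square to 5/4, so reflecting in their sum 4664/4845*γ1 - 5786/4845*γ2 exchanges them.
Answer: 4664/4845*γ1 - 5786/4845*γ2


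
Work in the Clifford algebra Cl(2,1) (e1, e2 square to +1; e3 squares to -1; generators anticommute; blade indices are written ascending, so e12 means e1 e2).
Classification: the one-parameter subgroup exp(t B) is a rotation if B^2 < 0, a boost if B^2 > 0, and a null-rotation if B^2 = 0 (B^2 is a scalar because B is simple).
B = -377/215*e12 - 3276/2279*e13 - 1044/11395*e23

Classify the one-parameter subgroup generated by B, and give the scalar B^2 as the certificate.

B^2 term by term: the squares give (-377/215)^2*(e12)^2 + (-3276/2279)^2*(e13)^2 + (-1044/11395)^2*(e23)^2 = 142129/46225*(-1) + 10732176/5193841*(+1) + 1089936/129846025*(+1) = -1 (each basis 2-blade squares to minus the product of its generators' squares); cross terms between blades sharing an index anticommute and cancel. So B^2 = -1.
Answer: rotation, certificate B^2 = -1. B^2 = -1 is basis-independent, so its sign is the whole story.


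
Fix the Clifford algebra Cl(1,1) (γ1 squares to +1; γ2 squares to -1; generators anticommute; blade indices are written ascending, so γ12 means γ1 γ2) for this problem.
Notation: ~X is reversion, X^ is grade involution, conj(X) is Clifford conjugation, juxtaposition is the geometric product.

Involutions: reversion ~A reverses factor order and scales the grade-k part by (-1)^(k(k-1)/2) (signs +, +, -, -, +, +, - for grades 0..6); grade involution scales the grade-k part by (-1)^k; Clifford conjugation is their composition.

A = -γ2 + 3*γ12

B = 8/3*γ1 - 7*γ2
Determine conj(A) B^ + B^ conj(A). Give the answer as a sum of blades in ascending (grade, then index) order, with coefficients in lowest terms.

first term: -7 + 21*γ1 - 8*γ2 + 8/3*γ12
second term: -7 - 21*γ1 + 8*γ2 - 8/3*γ12
Answer: -14


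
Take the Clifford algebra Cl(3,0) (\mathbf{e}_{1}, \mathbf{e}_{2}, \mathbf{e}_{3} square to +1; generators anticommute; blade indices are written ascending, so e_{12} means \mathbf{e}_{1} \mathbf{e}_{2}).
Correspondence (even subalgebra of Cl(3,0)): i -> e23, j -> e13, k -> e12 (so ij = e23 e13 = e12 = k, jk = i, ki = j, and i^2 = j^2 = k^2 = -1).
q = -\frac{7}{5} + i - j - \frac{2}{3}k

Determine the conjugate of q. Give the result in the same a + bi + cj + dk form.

In blades: q = -\frac{7}{5} - \frac{2}{3} e_{12} - e_{13} + e_{23}.
Quaternion conjugation is reversion on the even subalgebra: the scalar is fixed and every grade-2 blade flips sign, giving -\frac{7}{5} + \frac{2}{3} e_{12} + e_{13} - e_{23}; translating back:
Answer: -\frac{7}{5} - i + j + \frac{2}{3}k


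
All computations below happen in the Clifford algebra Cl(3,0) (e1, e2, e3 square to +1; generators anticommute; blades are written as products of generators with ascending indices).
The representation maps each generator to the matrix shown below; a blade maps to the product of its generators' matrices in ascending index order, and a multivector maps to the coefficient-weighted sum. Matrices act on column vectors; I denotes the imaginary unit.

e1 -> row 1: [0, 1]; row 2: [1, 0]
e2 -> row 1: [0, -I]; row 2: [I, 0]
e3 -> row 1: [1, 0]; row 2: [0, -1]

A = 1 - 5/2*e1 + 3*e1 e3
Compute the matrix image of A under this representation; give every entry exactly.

Bivector images (products of the table entries): rho(e1 e3) = rho(e1)rho(e3) = row 1: [0, -1]; row 2: [1, 0].
M = (1)*1 + (-5/2)*rho(e1) + (3)*rho(e1 e3), summed entrywise (1 is the identity matrix):
Answer: row 1: [1, -11/2]; row 2: [1/2, 1]


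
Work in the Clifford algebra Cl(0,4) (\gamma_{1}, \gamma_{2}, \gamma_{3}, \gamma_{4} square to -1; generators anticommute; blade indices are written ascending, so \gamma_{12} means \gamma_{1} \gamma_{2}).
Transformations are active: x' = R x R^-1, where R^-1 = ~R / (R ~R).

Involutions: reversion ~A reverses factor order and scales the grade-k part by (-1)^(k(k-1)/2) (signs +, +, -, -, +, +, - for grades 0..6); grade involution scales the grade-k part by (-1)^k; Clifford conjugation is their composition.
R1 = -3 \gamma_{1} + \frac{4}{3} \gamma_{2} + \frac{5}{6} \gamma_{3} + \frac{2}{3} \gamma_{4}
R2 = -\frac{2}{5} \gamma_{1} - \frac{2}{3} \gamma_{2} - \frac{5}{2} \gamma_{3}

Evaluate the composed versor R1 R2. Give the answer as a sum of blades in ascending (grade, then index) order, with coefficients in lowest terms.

Distribute over the terms of R2 (each basis-blade product reordered to ascending indices, repeated generators contracted through their squares):
R1 (-\frac{2}{5} \gamma_{1}) = -\frac{6}{5} + \frac{8}{15} \gamma_{12} + \frac{1}{3} \gamma_{13} + \frac{4}{15} \gamma_{14}
R1 (-\frac{2}{3} \gamma_{2}) = \frac{8}{9} + 2 \gamma_{12} + \frac{5}{9} \gamma_{23} + \frac{4}{9} \gamma_{24}
R1 (-\frac{5}{2} \gamma_{3}) = \frac{25}{12} + \frac{15}{2} \gamma_{13} - \frac{10}{3} \gamma_{23} + \frac{5}{3} \gamma_{34}
Summing the partial products and collecting blades:
Answer: \frac{319}{180} + \frac{38}{15} \gamma_{12} + \frac{47}{6} \gamma_{13} + \frac{4}{15} \gamma_{14} - \frac{25}{9} \gamma_{23} + \frac{4}{9} \gamma_{24} + \frac{5}{3} \gamma_{34}


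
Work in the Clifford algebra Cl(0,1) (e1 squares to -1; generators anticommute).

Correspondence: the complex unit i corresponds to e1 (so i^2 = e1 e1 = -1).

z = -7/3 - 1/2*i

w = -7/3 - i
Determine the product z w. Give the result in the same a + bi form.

In blades: z = -7/3 - 1/2*e1, w = -7/3 - e1.
Distribute z over w term by term (generator squares from the signature, products reordered to ascending indices): (-7/3)*w = 49/9 + 7/3*e1; (-1/2*e1)*w = -1/2 + 7/6*e1.
Sum: 89/18 + 7/2*e1; translating back through the correspondence:
Answer: 89/18 + 7/2*i


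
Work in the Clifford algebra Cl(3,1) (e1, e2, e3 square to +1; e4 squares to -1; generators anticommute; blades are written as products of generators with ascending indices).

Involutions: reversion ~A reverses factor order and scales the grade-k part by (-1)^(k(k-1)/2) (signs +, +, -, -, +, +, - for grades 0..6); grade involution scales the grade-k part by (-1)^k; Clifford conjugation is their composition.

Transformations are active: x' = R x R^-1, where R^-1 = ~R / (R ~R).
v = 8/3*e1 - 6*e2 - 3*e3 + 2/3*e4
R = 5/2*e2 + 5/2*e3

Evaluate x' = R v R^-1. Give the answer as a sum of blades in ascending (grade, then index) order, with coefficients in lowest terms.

~R = 5/2*e2 + 5/2*e3, and R ~R = 25/2, so R^-1 = ~R / (25/2).
R v = -45/2 - 20/3*e1 e2 - 20/3*e1 e3 + 15/2*e2 e3 + 5/3*e2 e4 + 5/3*e3 e4
Answer: -8/3*e1 - 3*e2 - 6*e3 - 2/3*e4


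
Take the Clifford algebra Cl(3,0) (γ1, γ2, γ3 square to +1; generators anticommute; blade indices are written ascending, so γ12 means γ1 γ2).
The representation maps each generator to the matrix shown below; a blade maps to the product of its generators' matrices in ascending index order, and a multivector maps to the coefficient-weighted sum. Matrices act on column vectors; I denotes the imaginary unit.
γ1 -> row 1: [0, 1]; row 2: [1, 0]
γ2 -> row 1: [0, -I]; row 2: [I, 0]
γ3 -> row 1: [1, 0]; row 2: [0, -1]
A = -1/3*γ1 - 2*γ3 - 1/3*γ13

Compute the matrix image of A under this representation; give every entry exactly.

Bivector images (products of the table entries): rho(γ13) = rho(γ1)rho(γ3) = row 1: [0, -1]; row 2: [1, 0].
M = (-1/3)*rho(γ1) + (-2)*rho(γ3) + (-1/3)*rho(γ13), summed entrywise:
Answer: row 1: [-2, 0]; row 2: [-2/3, 2]


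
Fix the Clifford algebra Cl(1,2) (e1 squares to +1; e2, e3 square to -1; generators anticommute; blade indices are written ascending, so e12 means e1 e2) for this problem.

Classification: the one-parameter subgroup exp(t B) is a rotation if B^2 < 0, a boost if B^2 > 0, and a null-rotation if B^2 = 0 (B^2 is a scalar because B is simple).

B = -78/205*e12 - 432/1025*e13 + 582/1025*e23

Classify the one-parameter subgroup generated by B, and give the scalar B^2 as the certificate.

B^2 term by term: the squares give (-78/205)^2*(e12)^2 + (-432/1025)^2*(e13)^2 + (582/1025)^2*(e23)^2 = 6084/42025*(+1) + 186624/1050625*(+1) + 338724/1050625*(-1) = 0 (each basis 2-blade squares to minus the product of its generators' squares); cross terms between blades sharing an index anticommute and cancel. So B^2 = 0.
Answer: null-rotation, certificate B^2 = 0. The invariant at work: B^2 = 0 is unchanged by conjugation, hence its sign classifies the subgroup whatever basis B is written in.


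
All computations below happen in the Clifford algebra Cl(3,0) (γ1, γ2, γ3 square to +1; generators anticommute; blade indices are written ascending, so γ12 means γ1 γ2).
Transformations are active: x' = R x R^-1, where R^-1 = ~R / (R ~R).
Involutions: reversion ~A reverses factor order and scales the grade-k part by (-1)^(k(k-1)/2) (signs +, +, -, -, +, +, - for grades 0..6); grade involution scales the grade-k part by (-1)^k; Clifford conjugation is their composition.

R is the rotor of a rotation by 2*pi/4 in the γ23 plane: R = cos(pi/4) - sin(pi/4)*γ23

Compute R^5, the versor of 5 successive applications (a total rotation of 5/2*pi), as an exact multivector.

The rotor phase is half the rotation angle and phases add under composition, so 5 steps in the γ23 plane accumulate phase 5*(pi/4) = 5*pi/4: R^5 = cos(5*pi/4) - sin(5*pi/4)*γ23.
cos(5*pi/4) = -sqrt(2)/2 and sin(5*pi/4) = -sqrt(2)/2, so R^5 = -sqrt(2)/2 + sqrt(2)/2*γ23. The net rotation is 1/2*pi (after discarding 1 full turn, each of which contributes a factor -1 to the rotor); the rotor keeps the half-angle phase exactly.
Answer: -sqrt(2)/2 + sqrt(2)/2*γ23


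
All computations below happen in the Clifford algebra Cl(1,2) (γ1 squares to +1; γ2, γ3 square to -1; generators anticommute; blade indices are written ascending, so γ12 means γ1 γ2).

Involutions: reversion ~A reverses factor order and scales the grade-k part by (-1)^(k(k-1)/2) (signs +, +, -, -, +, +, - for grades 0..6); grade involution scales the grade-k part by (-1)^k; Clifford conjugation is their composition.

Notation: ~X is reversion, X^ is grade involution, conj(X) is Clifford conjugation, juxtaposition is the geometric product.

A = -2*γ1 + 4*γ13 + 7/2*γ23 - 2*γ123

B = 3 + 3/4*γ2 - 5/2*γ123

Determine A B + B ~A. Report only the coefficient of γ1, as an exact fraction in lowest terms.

first term: -5 + 11/4*γ1 + 10*γ2 + 21/8*γ3 - 3/2*γ12 + 21/2*γ13 + 31/2*γ23 - 9*γ123
second term: 5 - 59/4*γ1 - 10*γ2 + 21/8*γ3 + 3/2*γ12 - 21/2*γ13 - 11/2*γ23 + 9*γ123
Answer: -12


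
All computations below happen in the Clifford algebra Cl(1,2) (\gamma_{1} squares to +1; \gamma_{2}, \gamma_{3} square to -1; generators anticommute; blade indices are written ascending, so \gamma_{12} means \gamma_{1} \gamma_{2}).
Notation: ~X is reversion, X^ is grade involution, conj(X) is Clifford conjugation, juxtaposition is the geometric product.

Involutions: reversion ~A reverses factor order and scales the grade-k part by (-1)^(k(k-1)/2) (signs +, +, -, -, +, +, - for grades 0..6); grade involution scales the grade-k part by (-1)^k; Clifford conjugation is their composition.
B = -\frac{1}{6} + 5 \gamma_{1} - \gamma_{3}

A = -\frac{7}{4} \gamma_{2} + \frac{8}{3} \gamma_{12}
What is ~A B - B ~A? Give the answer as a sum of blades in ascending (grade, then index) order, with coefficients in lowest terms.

first term: \frac{109}{8} \gamma_{2} + \frac{331}{36} \gamma_{12} + \frac{7}{4} \gamma_{23} + \frac{8}{3} \gamma_{123}
second term: -\frac{313}{24} \gamma_{2} - \frac{299}{36} \gamma_{12} - \frac{7}{4} \gamma_{23} + \frac{8}{3} \gamma_{123}
Answer: \frac{80}{3} \gamma_{2} + \frac{35}{2} \gamma_{12} + \frac{7}{2} \gamma_{23}


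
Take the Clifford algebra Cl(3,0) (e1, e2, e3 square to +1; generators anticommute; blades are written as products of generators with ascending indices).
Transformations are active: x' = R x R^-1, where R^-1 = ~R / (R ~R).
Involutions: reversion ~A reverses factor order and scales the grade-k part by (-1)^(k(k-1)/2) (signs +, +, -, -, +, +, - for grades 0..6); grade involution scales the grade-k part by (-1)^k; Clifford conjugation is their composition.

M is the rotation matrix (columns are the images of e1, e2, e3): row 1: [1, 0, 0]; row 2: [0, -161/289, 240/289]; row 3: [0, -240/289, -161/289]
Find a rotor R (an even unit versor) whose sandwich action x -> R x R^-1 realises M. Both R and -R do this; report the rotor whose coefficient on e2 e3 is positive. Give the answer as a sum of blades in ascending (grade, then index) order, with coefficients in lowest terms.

Method: write R = a + b12*e1 e2 + b13*e1 e3 + b23*e2 e3 with a^2 + b12^2 + b13^2 + b23^2 = 1 (so R^-1 = ~R). Expanding the columns R e_j ~R gives tr M = 4a^2 - 1 and, from the antisymmetric part, M21 - M12 = -4a*b12, M13 - M31 = 4a*b13, M32 - M23 = -4a*b23.
Here tr M = -33/289, so a^2 = (1 + tr M)/4 = 64/289 and a = ±8/17. Taking a = 8/17: M21 - M12 = 0, M13 - M31 = 0, M32 - M23 = -480/289, giving b12 = 0, b13 = 0, b23 = 15/17, i.e. R = 8/17 + 15/17*e2 e3.
Its e2 e3 coefficient is already positive.
Answer: 8/17 + 15/17*e2 e3. Why the constraint matters: R and -R act identically through the sandwich — M has trace -33/289 either way — so only the sign condition on e2 e3 picks one of the two preimages.
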